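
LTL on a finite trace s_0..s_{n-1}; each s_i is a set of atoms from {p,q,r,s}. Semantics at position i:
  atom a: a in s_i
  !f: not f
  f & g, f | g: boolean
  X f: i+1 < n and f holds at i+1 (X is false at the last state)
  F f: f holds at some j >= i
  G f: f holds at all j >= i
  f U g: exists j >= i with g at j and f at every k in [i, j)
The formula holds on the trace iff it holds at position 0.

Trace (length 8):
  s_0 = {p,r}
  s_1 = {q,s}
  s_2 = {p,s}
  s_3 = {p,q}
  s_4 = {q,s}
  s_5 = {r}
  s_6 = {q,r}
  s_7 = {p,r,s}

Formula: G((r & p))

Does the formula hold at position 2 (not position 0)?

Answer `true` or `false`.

s_0={p,r}: G((r & p))=False (r & p)=True r=True p=True
s_1={q,s}: G((r & p))=False (r & p)=False r=False p=False
s_2={p,s}: G((r & p))=False (r & p)=False r=False p=True
s_3={p,q}: G((r & p))=False (r & p)=False r=False p=True
s_4={q,s}: G((r & p))=False (r & p)=False r=False p=False
s_5={r}: G((r & p))=False (r & p)=False r=True p=False
s_6={q,r}: G((r & p))=False (r & p)=False r=True p=False
s_7={p,r,s}: G((r & p))=True (r & p)=True r=True p=True
Evaluating at position 2: result = False

Answer: false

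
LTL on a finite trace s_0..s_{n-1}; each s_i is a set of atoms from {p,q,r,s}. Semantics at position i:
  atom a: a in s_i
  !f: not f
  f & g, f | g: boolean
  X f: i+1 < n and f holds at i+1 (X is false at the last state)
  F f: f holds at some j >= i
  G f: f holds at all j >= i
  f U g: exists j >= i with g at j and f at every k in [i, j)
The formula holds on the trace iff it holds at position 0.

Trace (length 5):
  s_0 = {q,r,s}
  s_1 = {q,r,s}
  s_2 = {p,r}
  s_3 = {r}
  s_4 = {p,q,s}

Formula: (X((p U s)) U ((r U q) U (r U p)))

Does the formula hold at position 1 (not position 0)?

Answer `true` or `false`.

s_0={q,r,s}: (X((p U s)) U ((r U q) U (r U p)))=True X((p U s))=True (p U s)=True p=False s=True ((r U q) U (r U p))=True (r U q)=True r=True q=True (r U p)=True
s_1={q,r,s}: (X((p U s)) U ((r U q) U (r U p)))=True X((p U s))=False (p U s)=True p=False s=True ((r U q) U (r U p))=True (r U q)=True r=True q=True (r U p)=True
s_2={p,r}: (X((p U s)) U ((r U q) U (r U p)))=True X((p U s))=False (p U s)=False p=True s=False ((r U q) U (r U p))=True (r U q)=True r=True q=False (r U p)=True
s_3={r}: (X((p U s)) U ((r U q) U (r U p)))=True X((p U s))=True (p U s)=False p=False s=False ((r U q) U (r U p))=True (r U q)=True r=True q=False (r U p)=True
s_4={p,q,s}: (X((p U s)) U ((r U q) U (r U p)))=True X((p U s))=False (p U s)=True p=True s=True ((r U q) U (r U p))=True (r U q)=True r=False q=True (r U p)=True
Evaluating at position 1: result = True

Answer: true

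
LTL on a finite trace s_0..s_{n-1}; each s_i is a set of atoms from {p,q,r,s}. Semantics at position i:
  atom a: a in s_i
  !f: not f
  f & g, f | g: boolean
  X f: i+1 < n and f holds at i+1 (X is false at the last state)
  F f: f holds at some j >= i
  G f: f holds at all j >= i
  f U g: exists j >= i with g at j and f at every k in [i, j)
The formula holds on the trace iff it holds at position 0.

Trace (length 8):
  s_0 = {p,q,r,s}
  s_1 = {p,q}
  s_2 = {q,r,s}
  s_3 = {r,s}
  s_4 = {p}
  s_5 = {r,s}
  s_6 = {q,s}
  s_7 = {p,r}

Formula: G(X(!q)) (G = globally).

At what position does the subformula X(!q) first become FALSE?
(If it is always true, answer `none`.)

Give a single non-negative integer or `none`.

Answer: 0

Derivation:
s_0={p,q,r,s}: X(!q)=False !q=False q=True
s_1={p,q}: X(!q)=False !q=False q=True
s_2={q,r,s}: X(!q)=True !q=False q=True
s_3={r,s}: X(!q)=True !q=True q=False
s_4={p}: X(!q)=True !q=True q=False
s_5={r,s}: X(!q)=False !q=True q=False
s_6={q,s}: X(!q)=True !q=False q=True
s_7={p,r}: X(!q)=False !q=True q=False
G(X(!q)) holds globally = False
First violation at position 0.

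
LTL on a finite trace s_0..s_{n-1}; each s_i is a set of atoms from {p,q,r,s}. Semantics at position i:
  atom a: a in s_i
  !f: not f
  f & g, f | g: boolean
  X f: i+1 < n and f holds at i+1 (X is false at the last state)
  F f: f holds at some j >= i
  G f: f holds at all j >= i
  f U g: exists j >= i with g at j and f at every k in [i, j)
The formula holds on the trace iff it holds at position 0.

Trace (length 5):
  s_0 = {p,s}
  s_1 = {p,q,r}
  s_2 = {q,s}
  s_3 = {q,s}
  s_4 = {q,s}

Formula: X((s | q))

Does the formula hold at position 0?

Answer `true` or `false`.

s_0={p,s}: X((s | q))=True (s | q)=True s=True q=False
s_1={p,q,r}: X((s | q))=True (s | q)=True s=False q=True
s_2={q,s}: X((s | q))=True (s | q)=True s=True q=True
s_3={q,s}: X((s | q))=True (s | q)=True s=True q=True
s_4={q,s}: X((s | q))=False (s | q)=True s=True q=True

Answer: true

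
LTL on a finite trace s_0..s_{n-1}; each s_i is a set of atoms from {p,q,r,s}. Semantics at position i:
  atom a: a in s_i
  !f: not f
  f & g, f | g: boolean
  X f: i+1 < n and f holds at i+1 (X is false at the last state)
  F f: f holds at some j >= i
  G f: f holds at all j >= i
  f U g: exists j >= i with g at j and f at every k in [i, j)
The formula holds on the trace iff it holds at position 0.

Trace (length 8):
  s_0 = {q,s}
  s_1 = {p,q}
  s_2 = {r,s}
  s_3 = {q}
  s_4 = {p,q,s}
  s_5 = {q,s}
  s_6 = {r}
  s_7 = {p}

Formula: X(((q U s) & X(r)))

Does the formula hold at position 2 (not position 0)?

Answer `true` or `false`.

Answer: false

Derivation:
s_0={q,s}: X(((q U s) & X(r)))=True ((q U s) & X(r))=False (q U s)=True q=True s=True X(r)=False r=False
s_1={p,q}: X(((q U s) & X(r)))=False ((q U s) & X(r))=True (q U s)=True q=True s=False X(r)=True r=False
s_2={r,s}: X(((q U s) & X(r)))=False ((q U s) & X(r))=False (q U s)=True q=False s=True X(r)=False r=True
s_3={q}: X(((q U s) & X(r)))=False ((q U s) & X(r))=False (q U s)=True q=True s=False X(r)=False r=False
s_4={p,q,s}: X(((q U s) & X(r)))=True ((q U s) & X(r))=False (q U s)=True q=True s=True X(r)=False r=False
s_5={q,s}: X(((q U s) & X(r)))=False ((q U s) & X(r))=True (q U s)=True q=True s=True X(r)=True r=False
s_6={r}: X(((q U s) & X(r)))=False ((q U s) & X(r))=False (q U s)=False q=False s=False X(r)=False r=True
s_7={p}: X(((q U s) & X(r)))=False ((q U s) & X(r))=False (q U s)=False q=False s=False X(r)=False r=False
Evaluating at position 2: result = False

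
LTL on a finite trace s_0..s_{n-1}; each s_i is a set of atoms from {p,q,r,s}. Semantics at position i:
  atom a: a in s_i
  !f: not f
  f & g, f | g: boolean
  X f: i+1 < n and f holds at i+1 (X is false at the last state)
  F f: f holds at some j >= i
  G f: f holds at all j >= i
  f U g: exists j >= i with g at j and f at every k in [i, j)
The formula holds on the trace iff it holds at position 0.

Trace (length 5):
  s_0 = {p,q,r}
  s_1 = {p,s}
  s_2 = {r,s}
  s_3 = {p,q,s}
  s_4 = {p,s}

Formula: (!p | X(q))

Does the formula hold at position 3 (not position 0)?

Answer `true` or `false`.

s_0={p,q,r}: (!p | X(q))=False !p=False p=True X(q)=False q=True
s_1={p,s}: (!p | X(q))=False !p=False p=True X(q)=False q=False
s_2={r,s}: (!p | X(q))=True !p=True p=False X(q)=True q=False
s_3={p,q,s}: (!p | X(q))=False !p=False p=True X(q)=False q=True
s_4={p,s}: (!p | X(q))=False !p=False p=True X(q)=False q=False
Evaluating at position 3: result = False

Answer: false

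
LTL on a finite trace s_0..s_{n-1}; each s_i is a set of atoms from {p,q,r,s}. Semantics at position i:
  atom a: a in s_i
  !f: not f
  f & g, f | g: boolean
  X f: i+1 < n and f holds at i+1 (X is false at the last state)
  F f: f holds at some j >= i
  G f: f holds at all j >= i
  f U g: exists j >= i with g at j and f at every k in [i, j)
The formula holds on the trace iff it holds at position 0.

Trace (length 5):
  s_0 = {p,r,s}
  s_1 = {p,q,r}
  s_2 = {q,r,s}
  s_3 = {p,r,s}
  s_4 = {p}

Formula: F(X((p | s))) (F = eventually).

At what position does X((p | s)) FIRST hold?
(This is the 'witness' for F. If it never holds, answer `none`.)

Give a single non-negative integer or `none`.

Answer: 0

Derivation:
s_0={p,r,s}: X((p | s))=True (p | s)=True p=True s=True
s_1={p,q,r}: X((p | s))=True (p | s)=True p=True s=False
s_2={q,r,s}: X((p | s))=True (p | s)=True p=False s=True
s_3={p,r,s}: X((p | s))=True (p | s)=True p=True s=True
s_4={p}: X((p | s))=False (p | s)=True p=True s=False
F(X((p | s))) holds; first witness at position 0.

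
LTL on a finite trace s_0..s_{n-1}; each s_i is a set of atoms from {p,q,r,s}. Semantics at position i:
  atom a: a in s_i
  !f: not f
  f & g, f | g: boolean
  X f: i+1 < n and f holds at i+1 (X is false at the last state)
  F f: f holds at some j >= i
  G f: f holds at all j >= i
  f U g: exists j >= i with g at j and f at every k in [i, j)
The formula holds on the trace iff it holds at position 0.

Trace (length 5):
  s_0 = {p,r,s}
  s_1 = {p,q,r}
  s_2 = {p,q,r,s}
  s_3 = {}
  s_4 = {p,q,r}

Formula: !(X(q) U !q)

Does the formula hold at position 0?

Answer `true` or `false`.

s_0={p,r,s}: !(X(q) U !q)=False (X(q) U !q)=True X(q)=True q=False !q=True
s_1={p,q,r}: !(X(q) U !q)=True (X(q) U !q)=False X(q)=True q=True !q=False
s_2={p,q,r,s}: !(X(q) U !q)=True (X(q) U !q)=False X(q)=False q=True !q=False
s_3={}: !(X(q) U !q)=False (X(q) U !q)=True X(q)=True q=False !q=True
s_4={p,q,r}: !(X(q) U !q)=True (X(q) U !q)=False X(q)=False q=True !q=False

Answer: false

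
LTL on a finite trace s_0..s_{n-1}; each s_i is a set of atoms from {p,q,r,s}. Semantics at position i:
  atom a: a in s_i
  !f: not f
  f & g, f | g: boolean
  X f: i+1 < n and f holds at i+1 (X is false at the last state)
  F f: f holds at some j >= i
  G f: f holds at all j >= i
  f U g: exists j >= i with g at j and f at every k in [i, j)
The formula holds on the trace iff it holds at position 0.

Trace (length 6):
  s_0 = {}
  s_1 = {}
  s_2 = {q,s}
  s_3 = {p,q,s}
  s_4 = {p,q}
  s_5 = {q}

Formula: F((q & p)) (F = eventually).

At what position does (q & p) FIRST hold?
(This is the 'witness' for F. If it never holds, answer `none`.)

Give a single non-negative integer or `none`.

Answer: 3

Derivation:
s_0={}: (q & p)=False q=False p=False
s_1={}: (q & p)=False q=False p=False
s_2={q,s}: (q & p)=False q=True p=False
s_3={p,q,s}: (q & p)=True q=True p=True
s_4={p,q}: (q & p)=True q=True p=True
s_5={q}: (q & p)=False q=True p=False
F((q & p)) holds; first witness at position 3.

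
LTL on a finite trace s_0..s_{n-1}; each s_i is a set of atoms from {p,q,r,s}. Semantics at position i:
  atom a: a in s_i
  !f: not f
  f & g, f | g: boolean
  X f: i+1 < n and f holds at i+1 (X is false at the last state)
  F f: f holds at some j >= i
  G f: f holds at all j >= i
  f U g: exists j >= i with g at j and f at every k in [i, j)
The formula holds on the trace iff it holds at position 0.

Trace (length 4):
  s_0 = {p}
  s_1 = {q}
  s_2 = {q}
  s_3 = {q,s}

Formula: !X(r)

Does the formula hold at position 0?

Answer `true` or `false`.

s_0={p}: !X(r)=True X(r)=False r=False
s_1={q}: !X(r)=True X(r)=False r=False
s_2={q}: !X(r)=True X(r)=False r=False
s_3={q,s}: !X(r)=True X(r)=False r=False

Answer: true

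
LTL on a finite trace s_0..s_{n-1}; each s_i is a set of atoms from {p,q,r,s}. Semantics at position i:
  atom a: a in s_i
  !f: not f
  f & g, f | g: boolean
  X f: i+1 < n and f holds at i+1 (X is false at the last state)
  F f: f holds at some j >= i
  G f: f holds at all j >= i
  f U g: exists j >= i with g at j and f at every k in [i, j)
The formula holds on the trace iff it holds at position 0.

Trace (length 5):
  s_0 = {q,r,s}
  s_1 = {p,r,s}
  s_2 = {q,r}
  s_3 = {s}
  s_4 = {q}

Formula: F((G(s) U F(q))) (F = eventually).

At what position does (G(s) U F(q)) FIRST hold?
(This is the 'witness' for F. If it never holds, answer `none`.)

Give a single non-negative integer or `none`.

Answer: 0

Derivation:
s_0={q,r,s}: (G(s) U F(q))=True G(s)=False s=True F(q)=True q=True
s_1={p,r,s}: (G(s) U F(q))=True G(s)=False s=True F(q)=True q=False
s_2={q,r}: (G(s) U F(q))=True G(s)=False s=False F(q)=True q=True
s_3={s}: (G(s) U F(q))=True G(s)=False s=True F(q)=True q=False
s_4={q}: (G(s) U F(q))=True G(s)=False s=False F(q)=True q=True
F((G(s) U F(q))) holds; first witness at position 0.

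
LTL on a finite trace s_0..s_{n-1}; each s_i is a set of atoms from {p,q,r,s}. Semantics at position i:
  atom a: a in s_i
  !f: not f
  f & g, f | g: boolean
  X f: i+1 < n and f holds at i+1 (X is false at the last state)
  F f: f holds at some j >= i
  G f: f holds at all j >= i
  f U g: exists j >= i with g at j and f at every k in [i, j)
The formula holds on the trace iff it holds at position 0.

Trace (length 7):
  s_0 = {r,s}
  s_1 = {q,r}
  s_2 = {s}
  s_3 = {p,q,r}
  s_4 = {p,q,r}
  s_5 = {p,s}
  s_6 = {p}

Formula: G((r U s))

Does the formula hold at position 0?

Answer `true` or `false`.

s_0={r,s}: G((r U s))=False (r U s)=True r=True s=True
s_1={q,r}: G((r U s))=False (r U s)=True r=True s=False
s_2={s}: G((r U s))=False (r U s)=True r=False s=True
s_3={p,q,r}: G((r U s))=False (r U s)=True r=True s=False
s_4={p,q,r}: G((r U s))=False (r U s)=True r=True s=False
s_5={p,s}: G((r U s))=False (r U s)=True r=False s=True
s_6={p}: G((r U s))=False (r U s)=False r=False s=False

Answer: false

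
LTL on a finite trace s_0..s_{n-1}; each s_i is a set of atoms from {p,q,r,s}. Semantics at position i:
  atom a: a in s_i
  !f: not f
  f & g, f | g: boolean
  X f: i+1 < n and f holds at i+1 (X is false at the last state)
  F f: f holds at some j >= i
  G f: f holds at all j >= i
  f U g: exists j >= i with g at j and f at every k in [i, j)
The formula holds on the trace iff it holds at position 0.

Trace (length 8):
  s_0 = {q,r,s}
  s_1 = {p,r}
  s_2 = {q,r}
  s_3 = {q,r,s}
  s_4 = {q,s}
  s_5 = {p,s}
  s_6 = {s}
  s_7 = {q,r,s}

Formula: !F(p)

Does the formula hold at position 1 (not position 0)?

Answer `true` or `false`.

s_0={q,r,s}: !F(p)=False F(p)=True p=False
s_1={p,r}: !F(p)=False F(p)=True p=True
s_2={q,r}: !F(p)=False F(p)=True p=False
s_3={q,r,s}: !F(p)=False F(p)=True p=False
s_4={q,s}: !F(p)=False F(p)=True p=False
s_5={p,s}: !F(p)=False F(p)=True p=True
s_6={s}: !F(p)=True F(p)=False p=False
s_7={q,r,s}: !F(p)=True F(p)=False p=False
Evaluating at position 1: result = False

Answer: false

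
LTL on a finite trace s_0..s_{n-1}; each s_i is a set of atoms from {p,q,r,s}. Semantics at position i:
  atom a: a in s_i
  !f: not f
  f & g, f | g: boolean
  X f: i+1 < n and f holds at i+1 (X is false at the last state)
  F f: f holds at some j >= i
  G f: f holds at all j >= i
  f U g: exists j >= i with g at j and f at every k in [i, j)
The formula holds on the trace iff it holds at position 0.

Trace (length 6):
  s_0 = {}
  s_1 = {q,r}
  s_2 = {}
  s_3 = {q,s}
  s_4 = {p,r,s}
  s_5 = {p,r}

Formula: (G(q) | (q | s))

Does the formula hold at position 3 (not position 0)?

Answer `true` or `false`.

Answer: true

Derivation:
s_0={}: (G(q) | (q | s))=False G(q)=False q=False (q | s)=False s=False
s_1={q,r}: (G(q) | (q | s))=True G(q)=False q=True (q | s)=True s=False
s_2={}: (G(q) | (q | s))=False G(q)=False q=False (q | s)=False s=False
s_3={q,s}: (G(q) | (q | s))=True G(q)=False q=True (q | s)=True s=True
s_4={p,r,s}: (G(q) | (q | s))=True G(q)=False q=False (q | s)=True s=True
s_5={p,r}: (G(q) | (q | s))=False G(q)=False q=False (q | s)=False s=False
Evaluating at position 3: result = True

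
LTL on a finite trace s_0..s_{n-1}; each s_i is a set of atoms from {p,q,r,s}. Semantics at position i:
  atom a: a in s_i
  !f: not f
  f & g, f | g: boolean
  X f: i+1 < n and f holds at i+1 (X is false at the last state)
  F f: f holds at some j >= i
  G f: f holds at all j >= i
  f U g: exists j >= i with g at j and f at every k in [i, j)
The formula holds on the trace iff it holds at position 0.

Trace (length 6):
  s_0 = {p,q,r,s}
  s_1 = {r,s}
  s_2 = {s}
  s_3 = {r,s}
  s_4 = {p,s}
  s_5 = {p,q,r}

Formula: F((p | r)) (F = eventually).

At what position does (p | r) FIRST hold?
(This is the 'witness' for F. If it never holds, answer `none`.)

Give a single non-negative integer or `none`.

s_0={p,q,r,s}: (p | r)=True p=True r=True
s_1={r,s}: (p | r)=True p=False r=True
s_2={s}: (p | r)=False p=False r=False
s_3={r,s}: (p | r)=True p=False r=True
s_4={p,s}: (p | r)=True p=True r=False
s_5={p,q,r}: (p | r)=True p=True r=True
F((p | r)) holds; first witness at position 0.

Answer: 0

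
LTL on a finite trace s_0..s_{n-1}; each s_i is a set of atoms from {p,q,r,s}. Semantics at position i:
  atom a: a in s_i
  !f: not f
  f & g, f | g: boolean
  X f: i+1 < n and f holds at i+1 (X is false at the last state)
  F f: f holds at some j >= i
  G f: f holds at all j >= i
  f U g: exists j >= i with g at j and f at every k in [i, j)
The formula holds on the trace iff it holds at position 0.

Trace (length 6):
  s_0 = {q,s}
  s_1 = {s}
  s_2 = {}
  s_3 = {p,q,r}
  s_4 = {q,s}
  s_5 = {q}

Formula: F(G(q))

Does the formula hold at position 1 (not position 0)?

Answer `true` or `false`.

Answer: true

Derivation:
s_0={q,s}: F(G(q))=True G(q)=False q=True
s_1={s}: F(G(q))=True G(q)=False q=False
s_2={}: F(G(q))=True G(q)=False q=False
s_3={p,q,r}: F(G(q))=True G(q)=True q=True
s_4={q,s}: F(G(q))=True G(q)=True q=True
s_5={q}: F(G(q))=True G(q)=True q=True
Evaluating at position 1: result = True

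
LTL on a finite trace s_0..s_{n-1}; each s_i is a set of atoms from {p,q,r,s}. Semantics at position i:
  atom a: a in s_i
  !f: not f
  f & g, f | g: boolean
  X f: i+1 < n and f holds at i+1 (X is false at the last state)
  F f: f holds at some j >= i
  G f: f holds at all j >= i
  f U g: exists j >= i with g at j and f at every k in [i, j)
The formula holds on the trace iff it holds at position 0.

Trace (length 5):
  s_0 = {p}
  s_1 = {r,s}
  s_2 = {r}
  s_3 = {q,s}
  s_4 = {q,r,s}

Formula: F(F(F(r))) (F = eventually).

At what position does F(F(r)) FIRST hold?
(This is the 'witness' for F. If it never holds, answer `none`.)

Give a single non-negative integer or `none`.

Answer: 0

Derivation:
s_0={p}: F(F(r))=True F(r)=True r=False
s_1={r,s}: F(F(r))=True F(r)=True r=True
s_2={r}: F(F(r))=True F(r)=True r=True
s_3={q,s}: F(F(r))=True F(r)=True r=False
s_4={q,r,s}: F(F(r))=True F(r)=True r=True
F(F(F(r))) holds; first witness at position 0.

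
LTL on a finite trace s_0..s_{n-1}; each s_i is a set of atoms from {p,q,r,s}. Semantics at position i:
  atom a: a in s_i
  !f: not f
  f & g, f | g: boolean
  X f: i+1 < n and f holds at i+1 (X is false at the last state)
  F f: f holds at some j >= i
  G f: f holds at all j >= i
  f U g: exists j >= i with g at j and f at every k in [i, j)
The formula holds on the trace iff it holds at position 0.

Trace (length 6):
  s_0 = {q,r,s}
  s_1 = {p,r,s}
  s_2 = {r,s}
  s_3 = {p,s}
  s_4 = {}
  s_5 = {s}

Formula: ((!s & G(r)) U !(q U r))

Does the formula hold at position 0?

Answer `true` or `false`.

Answer: false

Derivation:
s_0={q,r,s}: ((!s & G(r)) U !(q U r))=False (!s & G(r))=False !s=False s=True G(r)=False r=True !(q U r)=False (q U r)=True q=True
s_1={p,r,s}: ((!s & G(r)) U !(q U r))=False (!s & G(r))=False !s=False s=True G(r)=False r=True !(q U r)=False (q U r)=True q=False
s_2={r,s}: ((!s & G(r)) U !(q U r))=False (!s & G(r))=False !s=False s=True G(r)=False r=True !(q U r)=False (q U r)=True q=False
s_3={p,s}: ((!s & G(r)) U !(q U r))=True (!s & G(r))=False !s=False s=True G(r)=False r=False !(q U r)=True (q U r)=False q=False
s_4={}: ((!s & G(r)) U !(q U r))=True (!s & G(r))=False !s=True s=False G(r)=False r=False !(q U r)=True (q U r)=False q=False
s_5={s}: ((!s & G(r)) U !(q U r))=True (!s & G(r))=False !s=False s=True G(r)=False r=False !(q U r)=True (q U r)=False q=False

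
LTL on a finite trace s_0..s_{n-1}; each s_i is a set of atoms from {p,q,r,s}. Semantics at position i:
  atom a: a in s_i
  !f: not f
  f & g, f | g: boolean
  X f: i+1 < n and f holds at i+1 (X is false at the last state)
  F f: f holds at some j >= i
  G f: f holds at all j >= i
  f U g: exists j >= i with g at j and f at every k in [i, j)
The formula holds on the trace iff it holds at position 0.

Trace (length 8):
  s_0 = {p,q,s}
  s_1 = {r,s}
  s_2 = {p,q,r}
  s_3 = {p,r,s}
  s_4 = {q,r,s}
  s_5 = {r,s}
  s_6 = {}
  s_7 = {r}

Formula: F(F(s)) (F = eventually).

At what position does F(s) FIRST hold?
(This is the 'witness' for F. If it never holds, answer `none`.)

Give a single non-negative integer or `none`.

Answer: 0

Derivation:
s_0={p,q,s}: F(s)=True s=True
s_1={r,s}: F(s)=True s=True
s_2={p,q,r}: F(s)=True s=False
s_3={p,r,s}: F(s)=True s=True
s_4={q,r,s}: F(s)=True s=True
s_5={r,s}: F(s)=True s=True
s_6={}: F(s)=False s=False
s_7={r}: F(s)=False s=False
F(F(s)) holds; first witness at position 0.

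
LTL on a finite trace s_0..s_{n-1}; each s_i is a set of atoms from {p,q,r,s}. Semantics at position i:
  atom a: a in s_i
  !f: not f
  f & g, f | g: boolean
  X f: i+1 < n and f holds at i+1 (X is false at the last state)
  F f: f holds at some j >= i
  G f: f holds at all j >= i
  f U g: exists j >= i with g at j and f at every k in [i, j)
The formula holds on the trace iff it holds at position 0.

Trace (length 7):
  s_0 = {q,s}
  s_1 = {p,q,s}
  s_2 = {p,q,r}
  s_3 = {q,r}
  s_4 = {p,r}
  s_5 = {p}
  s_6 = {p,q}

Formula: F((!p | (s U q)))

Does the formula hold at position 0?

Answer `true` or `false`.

Answer: true

Derivation:
s_0={q,s}: F((!p | (s U q)))=True (!p | (s U q))=True !p=True p=False (s U q)=True s=True q=True
s_1={p,q,s}: F((!p | (s U q)))=True (!p | (s U q))=True !p=False p=True (s U q)=True s=True q=True
s_2={p,q,r}: F((!p | (s U q)))=True (!p | (s U q))=True !p=False p=True (s U q)=True s=False q=True
s_3={q,r}: F((!p | (s U q)))=True (!p | (s U q))=True !p=True p=False (s U q)=True s=False q=True
s_4={p,r}: F((!p | (s U q)))=True (!p | (s U q))=False !p=False p=True (s U q)=False s=False q=False
s_5={p}: F((!p | (s U q)))=True (!p | (s U q))=False !p=False p=True (s U q)=False s=False q=False
s_6={p,q}: F((!p | (s U q)))=True (!p | (s U q))=True !p=False p=True (s U q)=True s=False q=True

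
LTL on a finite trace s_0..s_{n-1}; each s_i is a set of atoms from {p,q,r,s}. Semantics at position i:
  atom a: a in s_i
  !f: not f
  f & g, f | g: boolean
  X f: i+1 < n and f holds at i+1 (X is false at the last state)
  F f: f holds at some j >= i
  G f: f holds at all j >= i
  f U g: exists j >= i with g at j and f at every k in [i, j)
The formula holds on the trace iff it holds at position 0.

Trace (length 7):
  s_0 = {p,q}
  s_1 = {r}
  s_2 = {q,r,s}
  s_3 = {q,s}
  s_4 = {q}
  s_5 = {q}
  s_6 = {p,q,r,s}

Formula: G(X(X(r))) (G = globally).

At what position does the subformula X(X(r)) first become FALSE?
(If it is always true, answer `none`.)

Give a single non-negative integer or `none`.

Answer: 1

Derivation:
s_0={p,q}: X(X(r))=True X(r)=True r=False
s_1={r}: X(X(r))=False X(r)=True r=True
s_2={q,r,s}: X(X(r))=False X(r)=False r=True
s_3={q,s}: X(X(r))=False X(r)=False r=False
s_4={q}: X(X(r))=True X(r)=False r=False
s_5={q}: X(X(r))=False X(r)=True r=False
s_6={p,q,r,s}: X(X(r))=False X(r)=False r=True
G(X(X(r))) holds globally = False
First violation at position 1.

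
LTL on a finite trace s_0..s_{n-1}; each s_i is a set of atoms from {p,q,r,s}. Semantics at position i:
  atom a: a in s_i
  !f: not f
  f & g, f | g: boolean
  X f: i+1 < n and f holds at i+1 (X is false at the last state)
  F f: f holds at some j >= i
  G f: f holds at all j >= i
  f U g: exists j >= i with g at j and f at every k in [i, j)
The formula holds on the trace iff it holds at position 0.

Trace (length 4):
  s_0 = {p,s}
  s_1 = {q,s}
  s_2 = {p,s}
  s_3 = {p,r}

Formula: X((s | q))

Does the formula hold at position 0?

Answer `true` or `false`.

Answer: true

Derivation:
s_0={p,s}: X((s | q))=True (s | q)=True s=True q=False
s_1={q,s}: X((s | q))=True (s | q)=True s=True q=True
s_2={p,s}: X((s | q))=False (s | q)=True s=True q=False
s_3={p,r}: X((s | q))=False (s | q)=False s=False q=False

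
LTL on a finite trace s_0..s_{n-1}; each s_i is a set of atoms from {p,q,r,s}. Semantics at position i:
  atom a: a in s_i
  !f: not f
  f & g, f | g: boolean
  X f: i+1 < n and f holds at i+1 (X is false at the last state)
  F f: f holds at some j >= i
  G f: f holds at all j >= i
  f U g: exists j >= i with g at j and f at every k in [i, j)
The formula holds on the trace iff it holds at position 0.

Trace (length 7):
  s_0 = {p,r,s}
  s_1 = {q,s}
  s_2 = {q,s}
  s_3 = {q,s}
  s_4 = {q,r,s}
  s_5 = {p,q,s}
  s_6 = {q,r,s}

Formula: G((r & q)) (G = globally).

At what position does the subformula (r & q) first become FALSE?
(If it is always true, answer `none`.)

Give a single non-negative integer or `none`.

s_0={p,r,s}: (r & q)=False r=True q=False
s_1={q,s}: (r & q)=False r=False q=True
s_2={q,s}: (r & q)=False r=False q=True
s_3={q,s}: (r & q)=False r=False q=True
s_4={q,r,s}: (r & q)=True r=True q=True
s_5={p,q,s}: (r & q)=False r=False q=True
s_6={q,r,s}: (r & q)=True r=True q=True
G((r & q)) holds globally = False
First violation at position 0.

Answer: 0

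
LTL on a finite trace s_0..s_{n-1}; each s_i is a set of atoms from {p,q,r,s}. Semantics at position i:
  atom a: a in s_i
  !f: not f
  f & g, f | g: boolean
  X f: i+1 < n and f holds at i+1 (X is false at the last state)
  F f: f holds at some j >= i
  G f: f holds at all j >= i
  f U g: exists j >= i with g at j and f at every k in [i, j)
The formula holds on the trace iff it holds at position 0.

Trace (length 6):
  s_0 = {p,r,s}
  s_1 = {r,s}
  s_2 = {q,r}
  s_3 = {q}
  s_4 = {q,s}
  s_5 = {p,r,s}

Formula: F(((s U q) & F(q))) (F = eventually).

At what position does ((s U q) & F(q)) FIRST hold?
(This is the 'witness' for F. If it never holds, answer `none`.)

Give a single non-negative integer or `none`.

s_0={p,r,s}: ((s U q) & F(q))=True (s U q)=True s=True q=False F(q)=True
s_1={r,s}: ((s U q) & F(q))=True (s U q)=True s=True q=False F(q)=True
s_2={q,r}: ((s U q) & F(q))=True (s U q)=True s=False q=True F(q)=True
s_3={q}: ((s U q) & F(q))=True (s U q)=True s=False q=True F(q)=True
s_4={q,s}: ((s U q) & F(q))=True (s U q)=True s=True q=True F(q)=True
s_5={p,r,s}: ((s U q) & F(q))=False (s U q)=False s=True q=False F(q)=False
F(((s U q) & F(q))) holds; first witness at position 0.

Answer: 0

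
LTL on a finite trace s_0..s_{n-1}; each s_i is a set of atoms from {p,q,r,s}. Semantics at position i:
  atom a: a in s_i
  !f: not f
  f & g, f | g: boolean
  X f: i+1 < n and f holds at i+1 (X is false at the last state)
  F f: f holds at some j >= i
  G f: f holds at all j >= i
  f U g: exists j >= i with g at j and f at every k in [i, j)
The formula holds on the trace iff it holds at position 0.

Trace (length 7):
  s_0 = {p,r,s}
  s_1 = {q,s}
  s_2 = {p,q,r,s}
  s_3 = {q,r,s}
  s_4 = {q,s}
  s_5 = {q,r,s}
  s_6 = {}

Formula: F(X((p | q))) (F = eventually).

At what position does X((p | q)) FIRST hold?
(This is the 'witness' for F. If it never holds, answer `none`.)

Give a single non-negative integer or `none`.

s_0={p,r,s}: X((p | q))=True (p | q)=True p=True q=False
s_1={q,s}: X((p | q))=True (p | q)=True p=False q=True
s_2={p,q,r,s}: X((p | q))=True (p | q)=True p=True q=True
s_3={q,r,s}: X((p | q))=True (p | q)=True p=False q=True
s_4={q,s}: X((p | q))=True (p | q)=True p=False q=True
s_5={q,r,s}: X((p | q))=False (p | q)=True p=False q=True
s_6={}: X((p | q))=False (p | q)=False p=False q=False
F(X((p | q))) holds; first witness at position 0.

Answer: 0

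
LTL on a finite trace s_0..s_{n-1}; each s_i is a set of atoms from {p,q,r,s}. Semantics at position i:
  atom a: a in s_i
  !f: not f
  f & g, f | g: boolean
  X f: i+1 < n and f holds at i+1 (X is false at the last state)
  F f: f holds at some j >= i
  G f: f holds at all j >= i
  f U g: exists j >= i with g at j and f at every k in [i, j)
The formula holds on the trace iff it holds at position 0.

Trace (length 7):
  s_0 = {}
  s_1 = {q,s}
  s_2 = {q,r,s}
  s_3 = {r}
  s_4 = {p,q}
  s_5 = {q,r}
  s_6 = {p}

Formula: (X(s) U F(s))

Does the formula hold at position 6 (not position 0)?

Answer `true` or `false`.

s_0={}: (X(s) U F(s))=True X(s)=True s=False F(s)=True
s_1={q,s}: (X(s) U F(s))=True X(s)=True s=True F(s)=True
s_2={q,r,s}: (X(s) U F(s))=True X(s)=False s=True F(s)=True
s_3={r}: (X(s) U F(s))=False X(s)=False s=False F(s)=False
s_4={p,q}: (X(s) U F(s))=False X(s)=False s=False F(s)=False
s_5={q,r}: (X(s) U F(s))=False X(s)=False s=False F(s)=False
s_6={p}: (X(s) U F(s))=False X(s)=False s=False F(s)=False
Evaluating at position 6: result = False

Answer: false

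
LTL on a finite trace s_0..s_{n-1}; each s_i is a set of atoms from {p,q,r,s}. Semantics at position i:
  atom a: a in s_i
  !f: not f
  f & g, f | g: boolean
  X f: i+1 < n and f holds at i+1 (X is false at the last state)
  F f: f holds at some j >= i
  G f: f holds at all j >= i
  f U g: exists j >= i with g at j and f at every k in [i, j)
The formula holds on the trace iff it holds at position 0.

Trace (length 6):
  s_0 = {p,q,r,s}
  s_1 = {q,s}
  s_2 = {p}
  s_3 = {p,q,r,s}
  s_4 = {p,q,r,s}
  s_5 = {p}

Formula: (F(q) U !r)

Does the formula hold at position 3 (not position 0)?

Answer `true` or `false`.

s_0={p,q,r,s}: (F(q) U !r)=True F(q)=True q=True !r=False r=True
s_1={q,s}: (F(q) U !r)=True F(q)=True q=True !r=True r=False
s_2={p}: (F(q) U !r)=True F(q)=True q=False !r=True r=False
s_3={p,q,r,s}: (F(q) U !r)=True F(q)=True q=True !r=False r=True
s_4={p,q,r,s}: (F(q) U !r)=True F(q)=True q=True !r=False r=True
s_5={p}: (F(q) U !r)=True F(q)=False q=False !r=True r=False
Evaluating at position 3: result = True

Answer: true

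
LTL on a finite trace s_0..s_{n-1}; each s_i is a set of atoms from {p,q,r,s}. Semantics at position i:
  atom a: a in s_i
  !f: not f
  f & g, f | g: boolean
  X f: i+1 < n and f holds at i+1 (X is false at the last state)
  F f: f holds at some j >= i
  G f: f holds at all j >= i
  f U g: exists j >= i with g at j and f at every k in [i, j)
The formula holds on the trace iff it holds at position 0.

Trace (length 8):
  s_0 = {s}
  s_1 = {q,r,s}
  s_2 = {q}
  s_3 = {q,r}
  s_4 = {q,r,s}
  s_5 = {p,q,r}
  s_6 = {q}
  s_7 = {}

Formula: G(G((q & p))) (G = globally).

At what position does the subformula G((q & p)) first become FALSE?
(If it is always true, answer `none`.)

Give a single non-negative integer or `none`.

s_0={s}: G((q & p))=False (q & p)=False q=False p=False
s_1={q,r,s}: G((q & p))=False (q & p)=False q=True p=False
s_2={q}: G((q & p))=False (q & p)=False q=True p=False
s_3={q,r}: G((q & p))=False (q & p)=False q=True p=False
s_4={q,r,s}: G((q & p))=False (q & p)=False q=True p=False
s_5={p,q,r}: G((q & p))=False (q & p)=True q=True p=True
s_6={q}: G((q & p))=False (q & p)=False q=True p=False
s_7={}: G((q & p))=False (q & p)=False q=False p=False
G(G((q & p))) holds globally = False
First violation at position 0.

Answer: 0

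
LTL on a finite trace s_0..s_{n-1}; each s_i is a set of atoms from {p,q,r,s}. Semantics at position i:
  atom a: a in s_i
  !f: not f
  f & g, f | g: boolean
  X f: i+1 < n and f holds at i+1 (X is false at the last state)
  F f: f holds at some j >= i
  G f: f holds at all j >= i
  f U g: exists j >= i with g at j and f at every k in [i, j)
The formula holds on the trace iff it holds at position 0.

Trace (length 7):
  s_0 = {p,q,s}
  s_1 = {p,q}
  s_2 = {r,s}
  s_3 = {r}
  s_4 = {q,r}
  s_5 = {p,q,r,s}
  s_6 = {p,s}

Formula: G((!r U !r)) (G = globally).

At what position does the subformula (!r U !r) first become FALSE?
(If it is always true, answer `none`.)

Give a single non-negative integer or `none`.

s_0={p,q,s}: (!r U !r)=True !r=True r=False
s_1={p,q}: (!r U !r)=True !r=True r=False
s_2={r,s}: (!r U !r)=False !r=False r=True
s_3={r}: (!r U !r)=False !r=False r=True
s_4={q,r}: (!r U !r)=False !r=False r=True
s_5={p,q,r,s}: (!r U !r)=False !r=False r=True
s_6={p,s}: (!r U !r)=True !r=True r=False
G((!r U !r)) holds globally = False
First violation at position 2.

Answer: 2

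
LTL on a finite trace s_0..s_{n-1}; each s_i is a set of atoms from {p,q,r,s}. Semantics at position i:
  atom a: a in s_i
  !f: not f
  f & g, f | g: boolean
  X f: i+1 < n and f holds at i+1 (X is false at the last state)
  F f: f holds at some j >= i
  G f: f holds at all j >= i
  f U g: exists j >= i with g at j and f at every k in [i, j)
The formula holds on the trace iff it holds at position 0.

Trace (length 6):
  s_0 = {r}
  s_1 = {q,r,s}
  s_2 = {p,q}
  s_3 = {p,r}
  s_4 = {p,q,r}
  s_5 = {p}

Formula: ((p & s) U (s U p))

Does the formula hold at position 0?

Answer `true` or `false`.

s_0={r}: ((p & s) U (s U p))=False (p & s)=False p=False s=False (s U p)=False
s_1={q,r,s}: ((p & s) U (s U p))=True (p & s)=False p=False s=True (s U p)=True
s_2={p,q}: ((p & s) U (s U p))=True (p & s)=False p=True s=False (s U p)=True
s_3={p,r}: ((p & s) U (s U p))=True (p & s)=False p=True s=False (s U p)=True
s_4={p,q,r}: ((p & s) U (s U p))=True (p & s)=False p=True s=False (s U p)=True
s_5={p}: ((p & s) U (s U p))=True (p & s)=False p=True s=False (s U p)=True

Answer: false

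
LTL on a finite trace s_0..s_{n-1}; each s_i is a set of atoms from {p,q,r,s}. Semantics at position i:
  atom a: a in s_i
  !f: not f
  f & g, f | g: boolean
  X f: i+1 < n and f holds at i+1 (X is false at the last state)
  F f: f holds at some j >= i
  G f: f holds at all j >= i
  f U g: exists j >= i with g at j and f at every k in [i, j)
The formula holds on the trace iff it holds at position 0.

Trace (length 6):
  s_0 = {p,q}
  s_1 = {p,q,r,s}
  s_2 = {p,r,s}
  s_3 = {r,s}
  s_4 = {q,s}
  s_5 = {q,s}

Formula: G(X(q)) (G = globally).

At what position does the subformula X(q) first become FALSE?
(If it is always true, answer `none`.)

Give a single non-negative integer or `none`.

s_0={p,q}: X(q)=True q=True
s_1={p,q,r,s}: X(q)=False q=True
s_2={p,r,s}: X(q)=False q=False
s_3={r,s}: X(q)=True q=False
s_4={q,s}: X(q)=True q=True
s_5={q,s}: X(q)=False q=True
G(X(q)) holds globally = False
First violation at position 1.

Answer: 1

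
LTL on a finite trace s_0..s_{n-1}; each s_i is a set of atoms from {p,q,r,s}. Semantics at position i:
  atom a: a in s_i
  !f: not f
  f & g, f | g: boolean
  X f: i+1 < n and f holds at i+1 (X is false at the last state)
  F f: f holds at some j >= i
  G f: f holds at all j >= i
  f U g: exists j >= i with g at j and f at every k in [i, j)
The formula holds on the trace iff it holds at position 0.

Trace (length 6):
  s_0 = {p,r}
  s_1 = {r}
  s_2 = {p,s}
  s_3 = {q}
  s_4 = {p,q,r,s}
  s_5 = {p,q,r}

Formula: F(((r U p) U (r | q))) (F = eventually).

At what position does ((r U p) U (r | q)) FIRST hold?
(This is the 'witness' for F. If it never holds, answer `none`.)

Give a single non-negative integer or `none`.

Answer: 0

Derivation:
s_0={p,r}: ((r U p) U (r | q))=True (r U p)=True r=True p=True (r | q)=True q=False
s_1={r}: ((r U p) U (r | q))=True (r U p)=True r=True p=False (r | q)=True q=False
s_2={p,s}: ((r U p) U (r | q))=True (r U p)=True r=False p=True (r | q)=False q=False
s_3={q}: ((r U p) U (r | q))=True (r U p)=False r=False p=False (r | q)=True q=True
s_4={p,q,r,s}: ((r U p) U (r | q))=True (r U p)=True r=True p=True (r | q)=True q=True
s_5={p,q,r}: ((r U p) U (r | q))=True (r U p)=True r=True p=True (r | q)=True q=True
F(((r U p) U (r | q))) holds; first witness at position 0.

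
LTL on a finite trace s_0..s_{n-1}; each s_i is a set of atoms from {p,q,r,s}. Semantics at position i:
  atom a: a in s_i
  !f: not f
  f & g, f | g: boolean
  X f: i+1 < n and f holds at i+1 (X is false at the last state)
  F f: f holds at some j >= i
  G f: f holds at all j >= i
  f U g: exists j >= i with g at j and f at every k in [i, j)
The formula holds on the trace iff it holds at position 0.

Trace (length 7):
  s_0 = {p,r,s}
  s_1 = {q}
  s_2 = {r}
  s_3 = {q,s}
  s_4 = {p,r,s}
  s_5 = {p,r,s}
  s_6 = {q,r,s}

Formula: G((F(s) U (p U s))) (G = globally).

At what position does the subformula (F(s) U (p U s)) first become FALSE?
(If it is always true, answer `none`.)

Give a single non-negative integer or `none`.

s_0={p,r,s}: (F(s) U (p U s))=True F(s)=True s=True (p U s)=True p=True
s_1={q}: (F(s) U (p U s))=True F(s)=True s=False (p U s)=False p=False
s_2={r}: (F(s) U (p U s))=True F(s)=True s=False (p U s)=False p=False
s_3={q,s}: (F(s) U (p U s))=True F(s)=True s=True (p U s)=True p=False
s_4={p,r,s}: (F(s) U (p U s))=True F(s)=True s=True (p U s)=True p=True
s_5={p,r,s}: (F(s) U (p U s))=True F(s)=True s=True (p U s)=True p=True
s_6={q,r,s}: (F(s) U (p U s))=True F(s)=True s=True (p U s)=True p=False
G((F(s) U (p U s))) holds globally = True
No violation — formula holds at every position.

Answer: none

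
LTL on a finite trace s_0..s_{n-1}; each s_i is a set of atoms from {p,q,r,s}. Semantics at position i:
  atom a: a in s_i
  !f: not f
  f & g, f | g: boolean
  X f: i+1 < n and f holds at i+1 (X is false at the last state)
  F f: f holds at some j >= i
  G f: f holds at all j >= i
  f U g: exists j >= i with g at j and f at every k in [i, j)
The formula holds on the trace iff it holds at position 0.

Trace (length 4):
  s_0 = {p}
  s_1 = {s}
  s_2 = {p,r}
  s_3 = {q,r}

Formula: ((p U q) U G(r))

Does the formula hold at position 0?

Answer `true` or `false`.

Answer: false

Derivation:
s_0={p}: ((p U q) U G(r))=False (p U q)=False p=True q=False G(r)=False r=False
s_1={s}: ((p U q) U G(r))=False (p U q)=False p=False q=False G(r)=False r=False
s_2={p,r}: ((p U q) U G(r))=True (p U q)=True p=True q=False G(r)=True r=True
s_3={q,r}: ((p U q) U G(r))=True (p U q)=True p=False q=True G(r)=True r=True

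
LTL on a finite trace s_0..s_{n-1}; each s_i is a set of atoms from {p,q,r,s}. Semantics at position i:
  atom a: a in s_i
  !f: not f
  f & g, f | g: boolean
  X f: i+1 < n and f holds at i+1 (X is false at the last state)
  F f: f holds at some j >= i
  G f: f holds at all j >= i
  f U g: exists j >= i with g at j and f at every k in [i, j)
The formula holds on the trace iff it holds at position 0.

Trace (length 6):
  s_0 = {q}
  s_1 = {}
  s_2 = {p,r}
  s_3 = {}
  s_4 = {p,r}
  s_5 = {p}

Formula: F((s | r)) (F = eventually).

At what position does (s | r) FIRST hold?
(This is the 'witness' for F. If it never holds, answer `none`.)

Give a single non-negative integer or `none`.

s_0={q}: (s | r)=False s=False r=False
s_1={}: (s | r)=False s=False r=False
s_2={p,r}: (s | r)=True s=False r=True
s_3={}: (s | r)=False s=False r=False
s_4={p,r}: (s | r)=True s=False r=True
s_5={p}: (s | r)=False s=False r=False
F((s | r)) holds; first witness at position 2.

Answer: 2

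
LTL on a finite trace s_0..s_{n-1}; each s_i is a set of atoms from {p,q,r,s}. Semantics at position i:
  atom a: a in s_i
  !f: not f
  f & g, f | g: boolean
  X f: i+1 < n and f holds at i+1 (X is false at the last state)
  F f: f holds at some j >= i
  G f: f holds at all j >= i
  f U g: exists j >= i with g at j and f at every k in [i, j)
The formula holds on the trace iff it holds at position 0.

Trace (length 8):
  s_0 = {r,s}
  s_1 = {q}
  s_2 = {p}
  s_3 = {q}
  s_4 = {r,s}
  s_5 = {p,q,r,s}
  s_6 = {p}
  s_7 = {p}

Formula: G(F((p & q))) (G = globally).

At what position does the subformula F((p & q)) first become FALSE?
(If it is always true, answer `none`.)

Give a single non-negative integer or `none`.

Answer: 6

Derivation:
s_0={r,s}: F((p & q))=True (p & q)=False p=False q=False
s_1={q}: F((p & q))=True (p & q)=False p=False q=True
s_2={p}: F((p & q))=True (p & q)=False p=True q=False
s_3={q}: F((p & q))=True (p & q)=False p=False q=True
s_4={r,s}: F((p & q))=True (p & q)=False p=False q=False
s_5={p,q,r,s}: F((p & q))=True (p & q)=True p=True q=True
s_6={p}: F((p & q))=False (p & q)=False p=True q=False
s_7={p}: F((p & q))=False (p & q)=False p=True q=False
G(F((p & q))) holds globally = False
First violation at position 6.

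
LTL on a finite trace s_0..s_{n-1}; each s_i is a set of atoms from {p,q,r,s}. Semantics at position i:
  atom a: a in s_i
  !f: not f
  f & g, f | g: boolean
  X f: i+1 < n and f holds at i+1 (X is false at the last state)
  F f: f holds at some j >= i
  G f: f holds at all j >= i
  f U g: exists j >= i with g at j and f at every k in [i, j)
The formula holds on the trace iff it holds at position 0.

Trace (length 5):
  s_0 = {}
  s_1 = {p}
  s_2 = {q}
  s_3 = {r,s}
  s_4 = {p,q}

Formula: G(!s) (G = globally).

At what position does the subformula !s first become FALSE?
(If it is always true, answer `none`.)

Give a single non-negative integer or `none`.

Answer: 3

Derivation:
s_0={}: !s=True s=False
s_1={p}: !s=True s=False
s_2={q}: !s=True s=False
s_3={r,s}: !s=False s=True
s_4={p,q}: !s=True s=False
G(!s) holds globally = False
First violation at position 3.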